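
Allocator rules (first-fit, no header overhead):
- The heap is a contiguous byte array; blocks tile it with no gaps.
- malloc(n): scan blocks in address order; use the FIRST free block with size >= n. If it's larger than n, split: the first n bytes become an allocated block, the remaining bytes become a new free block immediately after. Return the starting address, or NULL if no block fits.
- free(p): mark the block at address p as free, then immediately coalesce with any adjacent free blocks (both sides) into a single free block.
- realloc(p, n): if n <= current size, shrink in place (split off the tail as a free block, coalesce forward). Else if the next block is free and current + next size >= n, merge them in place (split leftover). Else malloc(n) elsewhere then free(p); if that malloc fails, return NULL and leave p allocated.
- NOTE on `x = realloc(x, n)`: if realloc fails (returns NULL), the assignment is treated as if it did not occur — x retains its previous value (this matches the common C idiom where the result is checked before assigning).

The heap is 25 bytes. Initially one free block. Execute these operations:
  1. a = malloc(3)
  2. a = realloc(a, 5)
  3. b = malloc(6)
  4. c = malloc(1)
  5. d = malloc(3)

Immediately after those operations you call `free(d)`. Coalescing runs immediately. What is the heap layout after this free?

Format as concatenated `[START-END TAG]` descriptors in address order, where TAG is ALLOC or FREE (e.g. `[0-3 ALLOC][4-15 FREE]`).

Op 1: a = malloc(3) -> a = 0; heap: [0-2 ALLOC][3-24 FREE]
Op 2: a = realloc(a, 5) -> a = 0; heap: [0-4 ALLOC][5-24 FREE]
Op 3: b = malloc(6) -> b = 5; heap: [0-4 ALLOC][5-10 ALLOC][11-24 FREE]
Op 4: c = malloc(1) -> c = 11; heap: [0-4 ALLOC][5-10 ALLOC][11-11 ALLOC][12-24 FREE]
Op 5: d = malloc(3) -> d = 12; heap: [0-4 ALLOC][5-10 ALLOC][11-11 ALLOC][12-14 ALLOC][15-24 FREE]
free(d): d = 12 -> block [12-14 ALLOC]; mark free, coalesce with adjacent free neighbors -> [0-4 ALLOC][5-10 ALLOC][11-11 ALLOC][12-24 FREE]

Answer: [0-4 ALLOC][5-10 ALLOC][11-11 ALLOC][12-24 FREE]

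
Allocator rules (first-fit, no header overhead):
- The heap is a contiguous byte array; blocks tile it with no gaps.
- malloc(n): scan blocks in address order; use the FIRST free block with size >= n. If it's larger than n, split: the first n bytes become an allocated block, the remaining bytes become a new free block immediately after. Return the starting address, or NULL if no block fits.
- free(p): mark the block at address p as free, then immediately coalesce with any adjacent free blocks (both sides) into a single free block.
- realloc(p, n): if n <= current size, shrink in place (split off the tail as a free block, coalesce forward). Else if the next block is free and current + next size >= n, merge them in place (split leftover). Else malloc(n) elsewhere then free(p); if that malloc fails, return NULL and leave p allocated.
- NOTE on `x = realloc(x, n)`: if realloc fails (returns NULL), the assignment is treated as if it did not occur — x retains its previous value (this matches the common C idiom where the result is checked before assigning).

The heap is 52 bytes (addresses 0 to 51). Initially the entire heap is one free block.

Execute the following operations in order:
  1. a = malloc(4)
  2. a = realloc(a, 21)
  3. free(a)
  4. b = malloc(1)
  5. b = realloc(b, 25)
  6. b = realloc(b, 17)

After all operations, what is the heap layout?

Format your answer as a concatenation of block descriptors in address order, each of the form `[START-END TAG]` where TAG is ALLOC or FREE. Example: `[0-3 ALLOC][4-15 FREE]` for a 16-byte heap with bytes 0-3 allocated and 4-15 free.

Op 1: a = malloc(4) -> a = 0; heap: [0-3 ALLOC][4-51 FREE]
Op 2: a = realloc(a, 21) -> a = 0; heap: [0-20 ALLOC][21-51 FREE]
Op 3: free(a) -> (freed a); heap: [0-51 FREE]
Op 4: b = malloc(1) -> b = 0; heap: [0-0 ALLOC][1-51 FREE]
Op 5: b = realloc(b, 25) -> b = 0; heap: [0-24 ALLOC][25-51 FREE]
Op 6: b = realloc(b, 17) -> b = 0; heap: [0-16 ALLOC][17-51 FREE]

Answer: [0-16 ALLOC][17-51 FREE]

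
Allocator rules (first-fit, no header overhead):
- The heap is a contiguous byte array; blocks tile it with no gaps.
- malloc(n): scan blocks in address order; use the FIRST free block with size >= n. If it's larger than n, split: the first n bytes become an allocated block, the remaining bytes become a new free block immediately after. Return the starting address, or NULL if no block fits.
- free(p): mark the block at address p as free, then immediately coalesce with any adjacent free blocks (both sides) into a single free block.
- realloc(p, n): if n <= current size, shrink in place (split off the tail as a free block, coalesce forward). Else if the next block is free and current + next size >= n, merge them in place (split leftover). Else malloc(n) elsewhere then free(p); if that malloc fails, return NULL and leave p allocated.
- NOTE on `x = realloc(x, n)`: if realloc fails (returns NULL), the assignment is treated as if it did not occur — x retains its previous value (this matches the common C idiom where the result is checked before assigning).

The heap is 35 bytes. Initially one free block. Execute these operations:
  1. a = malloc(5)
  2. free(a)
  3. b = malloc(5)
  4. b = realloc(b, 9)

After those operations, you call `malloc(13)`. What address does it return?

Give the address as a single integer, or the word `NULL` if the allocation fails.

Op 1: a = malloc(5) -> a = 0; heap: [0-4 ALLOC][5-34 FREE]
Op 2: free(a) -> (freed a); heap: [0-34 FREE]
Op 3: b = malloc(5) -> b = 0; heap: [0-4 ALLOC][5-34 FREE]
Op 4: b = realloc(b, 9) -> b = 0; heap: [0-8 ALLOC][9-34 FREE]
malloc(13): first-fit scan over [0-8 ALLOC][9-34 FREE] -> 9

Answer: 9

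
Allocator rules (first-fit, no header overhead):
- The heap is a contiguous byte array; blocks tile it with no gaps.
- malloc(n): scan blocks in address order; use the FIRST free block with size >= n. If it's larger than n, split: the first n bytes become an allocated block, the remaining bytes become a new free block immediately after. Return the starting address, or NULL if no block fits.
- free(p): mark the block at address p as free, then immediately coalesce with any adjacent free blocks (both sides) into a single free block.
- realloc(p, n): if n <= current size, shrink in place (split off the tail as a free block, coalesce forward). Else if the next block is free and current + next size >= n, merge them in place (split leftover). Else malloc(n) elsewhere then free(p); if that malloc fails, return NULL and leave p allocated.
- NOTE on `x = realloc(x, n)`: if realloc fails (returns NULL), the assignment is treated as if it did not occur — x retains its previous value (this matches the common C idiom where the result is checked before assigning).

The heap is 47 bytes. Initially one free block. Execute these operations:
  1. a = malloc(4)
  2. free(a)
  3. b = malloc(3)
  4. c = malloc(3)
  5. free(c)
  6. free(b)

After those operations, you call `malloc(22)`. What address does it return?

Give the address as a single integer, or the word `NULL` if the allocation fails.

Op 1: a = malloc(4) -> a = 0; heap: [0-3 ALLOC][4-46 FREE]
Op 2: free(a) -> (freed a); heap: [0-46 FREE]
Op 3: b = malloc(3) -> b = 0; heap: [0-2 ALLOC][3-46 FREE]
Op 4: c = malloc(3) -> c = 3; heap: [0-2 ALLOC][3-5 ALLOC][6-46 FREE]
Op 5: free(c) -> (freed c); heap: [0-2 ALLOC][3-46 FREE]
Op 6: free(b) -> (freed b); heap: [0-46 FREE]
malloc(22): first-fit scan over [0-46 FREE] -> 0

Answer: 0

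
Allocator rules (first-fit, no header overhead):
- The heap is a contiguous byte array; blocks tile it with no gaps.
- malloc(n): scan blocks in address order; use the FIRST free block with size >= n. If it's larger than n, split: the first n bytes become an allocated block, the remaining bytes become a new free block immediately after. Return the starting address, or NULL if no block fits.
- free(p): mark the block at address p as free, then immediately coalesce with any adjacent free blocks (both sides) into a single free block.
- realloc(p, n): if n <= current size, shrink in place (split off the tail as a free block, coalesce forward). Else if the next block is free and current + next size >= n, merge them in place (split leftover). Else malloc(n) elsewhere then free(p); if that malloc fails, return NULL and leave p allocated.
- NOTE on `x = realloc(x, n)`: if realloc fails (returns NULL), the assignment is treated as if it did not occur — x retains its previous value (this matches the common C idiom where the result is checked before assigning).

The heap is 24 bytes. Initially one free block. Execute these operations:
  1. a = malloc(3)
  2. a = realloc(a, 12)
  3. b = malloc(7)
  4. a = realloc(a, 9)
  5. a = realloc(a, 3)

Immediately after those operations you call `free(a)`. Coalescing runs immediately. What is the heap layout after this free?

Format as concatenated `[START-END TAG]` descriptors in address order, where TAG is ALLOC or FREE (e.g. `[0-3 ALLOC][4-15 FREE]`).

Answer: [0-11 FREE][12-18 ALLOC][19-23 FREE]

Derivation:
Op 1: a = malloc(3) -> a = 0; heap: [0-2 ALLOC][3-23 FREE]
Op 2: a = realloc(a, 12) -> a = 0; heap: [0-11 ALLOC][12-23 FREE]
Op 3: b = malloc(7) -> b = 12; heap: [0-11 ALLOC][12-18 ALLOC][19-23 FREE]
Op 4: a = realloc(a, 9) -> a = 0; heap: [0-8 ALLOC][9-11 FREE][12-18 ALLOC][19-23 FREE]
Op 5: a = realloc(a, 3) -> a = 0; heap: [0-2 ALLOC][3-11 FREE][12-18 ALLOC][19-23 FREE]
free(a): a = 0 -> block [0-2 ALLOC]; mark free, coalesce with adjacent free neighbors -> [0-11 FREE][12-18 ALLOC][19-23 FREE]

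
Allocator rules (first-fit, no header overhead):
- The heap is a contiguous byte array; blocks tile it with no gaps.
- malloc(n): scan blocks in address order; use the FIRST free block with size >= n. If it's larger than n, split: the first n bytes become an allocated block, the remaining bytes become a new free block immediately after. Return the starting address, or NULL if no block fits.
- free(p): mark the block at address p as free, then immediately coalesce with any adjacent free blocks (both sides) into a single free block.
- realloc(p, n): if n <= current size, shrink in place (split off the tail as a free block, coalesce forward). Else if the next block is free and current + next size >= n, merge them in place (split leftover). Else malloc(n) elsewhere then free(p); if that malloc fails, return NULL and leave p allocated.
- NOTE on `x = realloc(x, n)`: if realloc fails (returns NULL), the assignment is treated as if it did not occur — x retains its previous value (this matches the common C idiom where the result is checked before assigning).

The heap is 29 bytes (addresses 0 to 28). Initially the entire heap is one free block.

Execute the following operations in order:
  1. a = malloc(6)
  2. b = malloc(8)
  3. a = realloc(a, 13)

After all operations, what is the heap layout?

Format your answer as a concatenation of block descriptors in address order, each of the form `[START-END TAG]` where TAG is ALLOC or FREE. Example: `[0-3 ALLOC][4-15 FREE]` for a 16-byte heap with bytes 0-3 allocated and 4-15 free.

Answer: [0-5 FREE][6-13 ALLOC][14-26 ALLOC][27-28 FREE]

Derivation:
Op 1: a = malloc(6) -> a = 0; heap: [0-5 ALLOC][6-28 FREE]
Op 2: b = malloc(8) -> b = 6; heap: [0-5 ALLOC][6-13 ALLOC][14-28 FREE]
Op 3: a = realloc(a, 13) -> a = 14; heap: [0-5 FREE][6-13 ALLOC][14-26 ALLOC][27-28 FREE]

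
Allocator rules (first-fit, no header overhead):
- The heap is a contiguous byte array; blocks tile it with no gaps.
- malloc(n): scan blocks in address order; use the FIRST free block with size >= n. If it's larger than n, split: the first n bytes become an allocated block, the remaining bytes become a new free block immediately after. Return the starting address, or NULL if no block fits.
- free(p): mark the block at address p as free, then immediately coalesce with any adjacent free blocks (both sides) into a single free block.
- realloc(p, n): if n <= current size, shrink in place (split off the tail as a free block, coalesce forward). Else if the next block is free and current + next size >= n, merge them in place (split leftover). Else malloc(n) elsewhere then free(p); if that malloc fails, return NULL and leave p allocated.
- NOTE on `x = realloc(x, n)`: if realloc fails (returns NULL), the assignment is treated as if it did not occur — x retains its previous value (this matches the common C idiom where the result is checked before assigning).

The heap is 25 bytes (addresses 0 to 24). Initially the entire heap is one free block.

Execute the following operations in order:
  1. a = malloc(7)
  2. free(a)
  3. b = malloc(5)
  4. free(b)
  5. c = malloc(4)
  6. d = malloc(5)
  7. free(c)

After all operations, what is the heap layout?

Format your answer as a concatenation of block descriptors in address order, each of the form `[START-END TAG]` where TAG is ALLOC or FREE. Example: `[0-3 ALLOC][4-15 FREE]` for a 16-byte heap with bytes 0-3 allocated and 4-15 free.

Answer: [0-3 FREE][4-8 ALLOC][9-24 FREE]

Derivation:
Op 1: a = malloc(7) -> a = 0; heap: [0-6 ALLOC][7-24 FREE]
Op 2: free(a) -> (freed a); heap: [0-24 FREE]
Op 3: b = malloc(5) -> b = 0; heap: [0-4 ALLOC][5-24 FREE]
Op 4: free(b) -> (freed b); heap: [0-24 FREE]
Op 5: c = malloc(4) -> c = 0; heap: [0-3 ALLOC][4-24 FREE]
Op 6: d = malloc(5) -> d = 4; heap: [0-3 ALLOC][4-8 ALLOC][9-24 FREE]
Op 7: free(c) -> (freed c); heap: [0-3 FREE][4-8 ALLOC][9-24 FREE]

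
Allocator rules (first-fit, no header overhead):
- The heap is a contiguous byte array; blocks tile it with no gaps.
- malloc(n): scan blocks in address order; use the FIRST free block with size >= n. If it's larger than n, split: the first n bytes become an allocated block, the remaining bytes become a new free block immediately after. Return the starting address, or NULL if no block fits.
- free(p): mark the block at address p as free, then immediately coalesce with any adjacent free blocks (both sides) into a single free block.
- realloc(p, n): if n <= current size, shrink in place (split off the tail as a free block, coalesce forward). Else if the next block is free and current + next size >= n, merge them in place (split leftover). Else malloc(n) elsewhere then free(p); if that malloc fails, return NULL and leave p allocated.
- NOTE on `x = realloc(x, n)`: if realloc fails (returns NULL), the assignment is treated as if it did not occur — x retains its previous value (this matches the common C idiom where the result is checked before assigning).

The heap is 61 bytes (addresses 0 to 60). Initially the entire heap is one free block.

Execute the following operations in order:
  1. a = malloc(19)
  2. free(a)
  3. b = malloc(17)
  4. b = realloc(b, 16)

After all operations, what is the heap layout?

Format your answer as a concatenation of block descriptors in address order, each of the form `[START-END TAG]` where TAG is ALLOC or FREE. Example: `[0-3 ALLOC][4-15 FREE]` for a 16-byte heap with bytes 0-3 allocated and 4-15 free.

Answer: [0-15 ALLOC][16-60 FREE]

Derivation:
Op 1: a = malloc(19) -> a = 0; heap: [0-18 ALLOC][19-60 FREE]
Op 2: free(a) -> (freed a); heap: [0-60 FREE]
Op 3: b = malloc(17) -> b = 0; heap: [0-16 ALLOC][17-60 FREE]
Op 4: b = realloc(b, 16) -> b = 0; heap: [0-15 ALLOC][16-60 FREE]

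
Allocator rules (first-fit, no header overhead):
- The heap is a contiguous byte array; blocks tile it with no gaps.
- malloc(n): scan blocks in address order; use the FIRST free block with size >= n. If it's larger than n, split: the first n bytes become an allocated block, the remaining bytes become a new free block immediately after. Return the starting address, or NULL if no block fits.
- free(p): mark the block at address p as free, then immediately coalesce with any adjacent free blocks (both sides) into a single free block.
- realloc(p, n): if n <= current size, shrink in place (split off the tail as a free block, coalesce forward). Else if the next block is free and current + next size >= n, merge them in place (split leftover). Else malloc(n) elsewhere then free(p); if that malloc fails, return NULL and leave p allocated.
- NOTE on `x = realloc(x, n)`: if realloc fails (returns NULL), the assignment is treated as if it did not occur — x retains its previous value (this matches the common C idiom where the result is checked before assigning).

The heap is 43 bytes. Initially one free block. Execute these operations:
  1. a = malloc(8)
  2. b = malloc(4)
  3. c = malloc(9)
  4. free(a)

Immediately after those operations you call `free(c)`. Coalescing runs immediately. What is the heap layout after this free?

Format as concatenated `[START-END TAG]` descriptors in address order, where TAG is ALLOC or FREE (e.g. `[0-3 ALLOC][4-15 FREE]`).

Op 1: a = malloc(8) -> a = 0; heap: [0-7 ALLOC][8-42 FREE]
Op 2: b = malloc(4) -> b = 8; heap: [0-7 ALLOC][8-11 ALLOC][12-42 FREE]
Op 3: c = malloc(9) -> c = 12; heap: [0-7 ALLOC][8-11 ALLOC][12-20 ALLOC][21-42 FREE]
Op 4: free(a) -> (freed a); heap: [0-7 FREE][8-11 ALLOC][12-20 ALLOC][21-42 FREE]
free(c): c = 12 -> block [12-20 ALLOC]; mark free, coalesce with adjacent free neighbors -> [0-7 FREE][8-11 ALLOC][12-42 FREE]

Answer: [0-7 FREE][8-11 ALLOC][12-42 FREE]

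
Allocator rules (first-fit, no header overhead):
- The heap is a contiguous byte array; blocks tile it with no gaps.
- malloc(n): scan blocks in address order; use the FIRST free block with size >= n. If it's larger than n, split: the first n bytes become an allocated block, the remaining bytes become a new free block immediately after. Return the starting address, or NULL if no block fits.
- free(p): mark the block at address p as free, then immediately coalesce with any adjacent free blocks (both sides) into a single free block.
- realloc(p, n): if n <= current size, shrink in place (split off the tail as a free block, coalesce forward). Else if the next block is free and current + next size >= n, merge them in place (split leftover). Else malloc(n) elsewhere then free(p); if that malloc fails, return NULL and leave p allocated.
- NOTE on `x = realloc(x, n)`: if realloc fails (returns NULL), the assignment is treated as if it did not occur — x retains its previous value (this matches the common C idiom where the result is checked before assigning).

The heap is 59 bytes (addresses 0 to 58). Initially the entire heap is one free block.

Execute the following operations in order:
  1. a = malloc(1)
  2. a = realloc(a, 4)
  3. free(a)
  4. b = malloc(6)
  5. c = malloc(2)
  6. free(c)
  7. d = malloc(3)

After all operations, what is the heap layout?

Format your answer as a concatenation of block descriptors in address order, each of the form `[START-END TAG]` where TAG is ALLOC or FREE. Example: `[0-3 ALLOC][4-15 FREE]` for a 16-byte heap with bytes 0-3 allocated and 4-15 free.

Op 1: a = malloc(1) -> a = 0; heap: [0-0 ALLOC][1-58 FREE]
Op 2: a = realloc(a, 4) -> a = 0; heap: [0-3 ALLOC][4-58 FREE]
Op 3: free(a) -> (freed a); heap: [0-58 FREE]
Op 4: b = malloc(6) -> b = 0; heap: [0-5 ALLOC][6-58 FREE]
Op 5: c = malloc(2) -> c = 6; heap: [0-5 ALLOC][6-7 ALLOC][8-58 FREE]
Op 6: free(c) -> (freed c); heap: [0-5 ALLOC][6-58 FREE]
Op 7: d = malloc(3) -> d = 6; heap: [0-5 ALLOC][6-8 ALLOC][9-58 FREE]

Answer: [0-5 ALLOC][6-8 ALLOC][9-58 FREE]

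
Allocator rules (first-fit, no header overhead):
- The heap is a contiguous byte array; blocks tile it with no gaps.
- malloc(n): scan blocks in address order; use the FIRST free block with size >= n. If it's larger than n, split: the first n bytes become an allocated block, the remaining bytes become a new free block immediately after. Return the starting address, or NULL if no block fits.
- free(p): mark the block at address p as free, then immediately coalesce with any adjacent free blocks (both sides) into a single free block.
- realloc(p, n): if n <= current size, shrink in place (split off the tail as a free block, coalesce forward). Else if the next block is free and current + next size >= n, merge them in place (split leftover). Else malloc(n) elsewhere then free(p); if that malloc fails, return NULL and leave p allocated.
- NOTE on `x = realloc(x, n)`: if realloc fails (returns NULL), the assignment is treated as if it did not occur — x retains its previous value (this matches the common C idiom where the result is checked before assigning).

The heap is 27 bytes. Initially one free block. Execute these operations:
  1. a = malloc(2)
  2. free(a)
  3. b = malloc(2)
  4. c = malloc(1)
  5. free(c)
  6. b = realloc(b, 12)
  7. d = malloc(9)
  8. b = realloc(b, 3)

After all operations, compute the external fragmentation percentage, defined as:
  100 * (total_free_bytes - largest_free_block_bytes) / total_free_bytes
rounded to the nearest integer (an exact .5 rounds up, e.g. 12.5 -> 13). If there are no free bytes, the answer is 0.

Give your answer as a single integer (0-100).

Answer: 40

Derivation:
Op 1: a = malloc(2) -> a = 0; heap: [0-1 ALLOC][2-26 FREE]
Op 2: free(a) -> (freed a); heap: [0-26 FREE]
Op 3: b = malloc(2) -> b = 0; heap: [0-1 ALLOC][2-26 FREE]
Op 4: c = malloc(1) -> c = 2; heap: [0-1 ALLOC][2-2 ALLOC][3-26 FREE]
Op 5: free(c) -> (freed c); heap: [0-1 ALLOC][2-26 FREE]
Op 6: b = realloc(b, 12) -> b = 0; heap: [0-11 ALLOC][12-26 FREE]
Op 7: d = malloc(9) -> d = 12; heap: [0-11 ALLOC][12-20 ALLOC][21-26 FREE]
Op 8: b = realloc(b, 3) -> b = 0; heap: [0-2 ALLOC][3-11 FREE][12-20 ALLOC][21-26 FREE]
Free blocks: [9 6] total_free=15 largest=9 -> 100*(15-9)/15 = 600/15 = 40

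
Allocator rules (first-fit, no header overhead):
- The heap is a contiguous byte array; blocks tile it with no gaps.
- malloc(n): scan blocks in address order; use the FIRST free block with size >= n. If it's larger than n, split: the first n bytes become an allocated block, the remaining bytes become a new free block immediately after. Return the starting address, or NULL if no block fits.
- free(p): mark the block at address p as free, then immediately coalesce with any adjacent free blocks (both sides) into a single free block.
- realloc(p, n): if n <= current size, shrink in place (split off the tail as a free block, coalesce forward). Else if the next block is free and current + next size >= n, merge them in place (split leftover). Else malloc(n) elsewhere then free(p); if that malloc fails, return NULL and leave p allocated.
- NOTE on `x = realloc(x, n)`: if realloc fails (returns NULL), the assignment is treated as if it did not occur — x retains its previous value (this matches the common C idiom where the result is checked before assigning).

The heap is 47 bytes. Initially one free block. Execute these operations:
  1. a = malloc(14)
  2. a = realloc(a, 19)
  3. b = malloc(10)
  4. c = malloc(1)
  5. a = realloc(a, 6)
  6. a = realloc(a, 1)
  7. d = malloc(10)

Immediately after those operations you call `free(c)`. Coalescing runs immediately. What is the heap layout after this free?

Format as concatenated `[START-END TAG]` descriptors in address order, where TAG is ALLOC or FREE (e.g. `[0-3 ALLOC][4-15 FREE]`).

Answer: [0-0 ALLOC][1-10 ALLOC][11-18 FREE][19-28 ALLOC][29-46 FREE]

Derivation:
Op 1: a = malloc(14) -> a = 0; heap: [0-13 ALLOC][14-46 FREE]
Op 2: a = realloc(a, 19) -> a = 0; heap: [0-18 ALLOC][19-46 FREE]
Op 3: b = malloc(10) -> b = 19; heap: [0-18 ALLOC][19-28 ALLOC][29-46 FREE]
Op 4: c = malloc(1) -> c = 29; heap: [0-18 ALLOC][19-28 ALLOC][29-29 ALLOC][30-46 FREE]
Op 5: a = realloc(a, 6) -> a = 0; heap: [0-5 ALLOC][6-18 FREE][19-28 ALLOC][29-29 ALLOC][30-46 FREE]
Op 6: a = realloc(a, 1) -> a = 0; heap: [0-0 ALLOC][1-18 FREE][19-28 ALLOC][29-29 ALLOC][30-46 FREE]
Op 7: d = malloc(10) -> d = 1; heap: [0-0 ALLOC][1-10 ALLOC][11-18 FREE][19-28 ALLOC][29-29 ALLOC][30-46 FREE]
free(c): c = 29 -> block [29-29 ALLOC]; mark free, coalesce with adjacent free neighbors -> [0-0 ALLOC][1-10 ALLOC][11-18 FREE][19-28 ALLOC][29-46 FREE]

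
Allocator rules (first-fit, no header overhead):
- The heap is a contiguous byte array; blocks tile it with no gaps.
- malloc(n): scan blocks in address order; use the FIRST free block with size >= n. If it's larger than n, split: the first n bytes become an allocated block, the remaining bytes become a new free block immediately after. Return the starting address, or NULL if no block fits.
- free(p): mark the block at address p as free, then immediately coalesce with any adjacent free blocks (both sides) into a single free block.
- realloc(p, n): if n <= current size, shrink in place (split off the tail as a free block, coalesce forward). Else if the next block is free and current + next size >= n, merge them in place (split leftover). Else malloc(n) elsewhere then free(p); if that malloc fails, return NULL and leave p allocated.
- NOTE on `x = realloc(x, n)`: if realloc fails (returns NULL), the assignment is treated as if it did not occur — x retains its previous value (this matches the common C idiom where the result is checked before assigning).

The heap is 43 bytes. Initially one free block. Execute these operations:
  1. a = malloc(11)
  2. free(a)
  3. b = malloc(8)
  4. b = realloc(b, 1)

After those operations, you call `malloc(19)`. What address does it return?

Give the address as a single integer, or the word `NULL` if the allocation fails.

Answer: 1

Derivation:
Op 1: a = malloc(11) -> a = 0; heap: [0-10 ALLOC][11-42 FREE]
Op 2: free(a) -> (freed a); heap: [0-42 FREE]
Op 3: b = malloc(8) -> b = 0; heap: [0-7 ALLOC][8-42 FREE]
Op 4: b = realloc(b, 1) -> b = 0; heap: [0-0 ALLOC][1-42 FREE]
malloc(19): first-fit scan over [0-0 ALLOC][1-42 FREE] -> 1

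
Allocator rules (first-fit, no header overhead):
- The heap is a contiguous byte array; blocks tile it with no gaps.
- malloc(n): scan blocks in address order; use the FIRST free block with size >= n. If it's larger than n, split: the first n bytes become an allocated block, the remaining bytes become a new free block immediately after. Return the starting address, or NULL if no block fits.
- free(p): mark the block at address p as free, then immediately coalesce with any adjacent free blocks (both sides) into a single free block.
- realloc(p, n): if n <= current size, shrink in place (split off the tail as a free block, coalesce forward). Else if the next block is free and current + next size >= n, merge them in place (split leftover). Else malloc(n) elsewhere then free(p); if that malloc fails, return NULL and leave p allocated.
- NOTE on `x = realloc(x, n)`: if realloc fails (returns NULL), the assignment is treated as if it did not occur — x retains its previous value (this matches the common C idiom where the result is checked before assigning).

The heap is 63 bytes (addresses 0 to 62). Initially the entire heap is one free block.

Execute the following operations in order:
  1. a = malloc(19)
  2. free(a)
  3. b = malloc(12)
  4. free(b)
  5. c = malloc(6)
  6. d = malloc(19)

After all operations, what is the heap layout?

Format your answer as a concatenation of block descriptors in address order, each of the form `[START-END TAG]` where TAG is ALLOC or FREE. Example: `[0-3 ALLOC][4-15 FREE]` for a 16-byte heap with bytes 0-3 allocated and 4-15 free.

Answer: [0-5 ALLOC][6-24 ALLOC][25-62 FREE]

Derivation:
Op 1: a = malloc(19) -> a = 0; heap: [0-18 ALLOC][19-62 FREE]
Op 2: free(a) -> (freed a); heap: [0-62 FREE]
Op 3: b = malloc(12) -> b = 0; heap: [0-11 ALLOC][12-62 FREE]
Op 4: free(b) -> (freed b); heap: [0-62 FREE]
Op 5: c = malloc(6) -> c = 0; heap: [0-5 ALLOC][6-62 FREE]
Op 6: d = malloc(19) -> d = 6; heap: [0-5 ALLOC][6-24 ALLOC][25-62 FREE]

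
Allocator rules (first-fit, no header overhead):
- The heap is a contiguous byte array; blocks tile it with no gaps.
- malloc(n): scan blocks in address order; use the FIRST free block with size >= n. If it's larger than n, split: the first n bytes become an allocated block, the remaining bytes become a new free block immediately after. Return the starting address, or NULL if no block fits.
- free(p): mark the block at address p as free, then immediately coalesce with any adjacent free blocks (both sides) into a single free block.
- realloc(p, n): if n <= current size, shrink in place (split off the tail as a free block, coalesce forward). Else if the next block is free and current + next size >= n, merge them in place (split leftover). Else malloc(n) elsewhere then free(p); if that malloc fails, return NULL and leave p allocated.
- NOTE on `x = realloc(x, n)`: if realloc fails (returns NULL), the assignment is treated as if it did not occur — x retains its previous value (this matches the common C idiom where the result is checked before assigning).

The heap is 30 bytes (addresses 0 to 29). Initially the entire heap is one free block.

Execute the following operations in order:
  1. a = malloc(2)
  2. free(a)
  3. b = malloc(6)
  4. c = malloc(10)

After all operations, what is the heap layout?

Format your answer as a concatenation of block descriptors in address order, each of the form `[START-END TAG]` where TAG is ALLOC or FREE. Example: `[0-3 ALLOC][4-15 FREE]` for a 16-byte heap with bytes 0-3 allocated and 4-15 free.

Op 1: a = malloc(2) -> a = 0; heap: [0-1 ALLOC][2-29 FREE]
Op 2: free(a) -> (freed a); heap: [0-29 FREE]
Op 3: b = malloc(6) -> b = 0; heap: [0-5 ALLOC][6-29 FREE]
Op 4: c = malloc(10) -> c = 6; heap: [0-5 ALLOC][6-15 ALLOC][16-29 FREE]

Answer: [0-5 ALLOC][6-15 ALLOC][16-29 FREE]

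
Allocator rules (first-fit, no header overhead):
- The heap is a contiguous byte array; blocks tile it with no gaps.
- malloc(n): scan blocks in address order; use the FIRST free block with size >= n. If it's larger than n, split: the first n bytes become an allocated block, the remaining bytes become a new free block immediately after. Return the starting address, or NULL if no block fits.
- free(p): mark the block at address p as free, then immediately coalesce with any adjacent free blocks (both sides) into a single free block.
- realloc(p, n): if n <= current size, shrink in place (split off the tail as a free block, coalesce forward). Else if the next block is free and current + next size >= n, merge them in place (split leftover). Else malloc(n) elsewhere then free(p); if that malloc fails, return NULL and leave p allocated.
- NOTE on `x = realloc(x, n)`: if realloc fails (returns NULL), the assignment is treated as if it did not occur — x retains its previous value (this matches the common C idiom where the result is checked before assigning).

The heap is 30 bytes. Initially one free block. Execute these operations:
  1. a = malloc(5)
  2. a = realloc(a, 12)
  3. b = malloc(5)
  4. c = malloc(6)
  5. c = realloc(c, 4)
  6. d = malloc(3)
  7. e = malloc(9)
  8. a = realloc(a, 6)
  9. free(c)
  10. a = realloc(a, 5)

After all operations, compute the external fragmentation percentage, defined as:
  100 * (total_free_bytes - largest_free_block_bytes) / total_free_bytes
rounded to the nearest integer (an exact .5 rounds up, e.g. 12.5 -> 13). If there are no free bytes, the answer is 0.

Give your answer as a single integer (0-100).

Answer: 59

Derivation:
Op 1: a = malloc(5) -> a = 0; heap: [0-4 ALLOC][5-29 FREE]
Op 2: a = realloc(a, 12) -> a = 0; heap: [0-11 ALLOC][12-29 FREE]
Op 3: b = malloc(5) -> b = 12; heap: [0-11 ALLOC][12-16 ALLOC][17-29 FREE]
Op 4: c = malloc(6) -> c = 17; heap: [0-11 ALLOC][12-16 ALLOC][17-22 ALLOC][23-29 FREE]
Op 5: c = realloc(c, 4) -> c = 17; heap: [0-11 ALLOC][12-16 ALLOC][17-20 ALLOC][21-29 FREE]
Op 6: d = malloc(3) -> d = 21; heap: [0-11 ALLOC][12-16 ALLOC][17-20 ALLOC][21-23 ALLOC][24-29 FREE]
Op 7: e = malloc(9) -> e = NULL; heap: [0-11 ALLOC][12-16 ALLOC][17-20 ALLOC][21-23 ALLOC][24-29 FREE]
Op 8: a = realloc(a, 6) -> a = 0; heap: [0-5 ALLOC][6-11 FREE][12-16 ALLOC][17-20 ALLOC][21-23 ALLOC][24-29 FREE]
Op 9: free(c) -> (freed c); heap: [0-5 ALLOC][6-11 FREE][12-16 ALLOC][17-20 FREE][21-23 ALLOC][24-29 FREE]
Op 10: a = realloc(a, 5) -> a = 0; heap: [0-4 ALLOC][5-11 FREE][12-16 ALLOC][17-20 FREE][21-23 ALLOC][24-29 FREE]
Free blocks: [7 4 6] total_free=17 largest=7 -> 100*(17-7)/17 = 1000/17 ≈ 58.824 -> rounds to 59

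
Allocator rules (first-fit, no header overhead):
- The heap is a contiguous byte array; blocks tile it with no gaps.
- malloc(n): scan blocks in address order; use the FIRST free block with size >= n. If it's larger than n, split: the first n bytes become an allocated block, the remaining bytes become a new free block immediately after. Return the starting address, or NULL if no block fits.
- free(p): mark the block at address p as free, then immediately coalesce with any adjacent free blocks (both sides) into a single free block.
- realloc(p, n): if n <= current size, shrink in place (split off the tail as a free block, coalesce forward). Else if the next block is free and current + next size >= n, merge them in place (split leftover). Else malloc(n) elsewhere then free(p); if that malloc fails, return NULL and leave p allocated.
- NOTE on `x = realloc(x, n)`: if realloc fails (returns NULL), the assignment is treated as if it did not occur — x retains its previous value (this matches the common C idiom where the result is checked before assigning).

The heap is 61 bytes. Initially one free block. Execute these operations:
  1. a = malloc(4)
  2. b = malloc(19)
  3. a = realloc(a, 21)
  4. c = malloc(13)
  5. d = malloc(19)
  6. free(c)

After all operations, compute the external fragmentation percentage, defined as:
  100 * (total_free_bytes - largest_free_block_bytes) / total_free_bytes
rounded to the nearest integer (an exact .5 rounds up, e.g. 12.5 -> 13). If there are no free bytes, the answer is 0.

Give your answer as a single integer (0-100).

Op 1: a = malloc(4) -> a = 0; heap: [0-3 ALLOC][4-60 FREE]
Op 2: b = malloc(19) -> b = 4; heap: [0-3 ALLOC][4-22 ALLOC][23-60 FREE]
Op 3: a = realloc(a, 21) -> a = 23; heap: [0-3 FREE][4-22 ALLOC][23-43 ALLOC][44-60 FREE]
Op 4: c = malloc(13) -> c = 44; heap: [0-3 FREE][4-22 ALLOC][23-43 ALLOC][44-56 ALLOC][57-60 FREE]
Op 5: d = malloc(19) -> d = NULL; heap: [0-3 FREE][4-22 ALLOC][23-43 ALLOC][44-56 ALLOC][57-60 FREE]
Op 6: free(c) -> (freed c); heap: [0-3 FREE][4-22 ALLOC][23-43 ALLOC][44-60 FREE]
Free blocks: [4 17] total_free=21 largest=17 -> 100*(21-17)/21 = 400/21 ≈ 19.048 -> rounds to 19

Answer: 19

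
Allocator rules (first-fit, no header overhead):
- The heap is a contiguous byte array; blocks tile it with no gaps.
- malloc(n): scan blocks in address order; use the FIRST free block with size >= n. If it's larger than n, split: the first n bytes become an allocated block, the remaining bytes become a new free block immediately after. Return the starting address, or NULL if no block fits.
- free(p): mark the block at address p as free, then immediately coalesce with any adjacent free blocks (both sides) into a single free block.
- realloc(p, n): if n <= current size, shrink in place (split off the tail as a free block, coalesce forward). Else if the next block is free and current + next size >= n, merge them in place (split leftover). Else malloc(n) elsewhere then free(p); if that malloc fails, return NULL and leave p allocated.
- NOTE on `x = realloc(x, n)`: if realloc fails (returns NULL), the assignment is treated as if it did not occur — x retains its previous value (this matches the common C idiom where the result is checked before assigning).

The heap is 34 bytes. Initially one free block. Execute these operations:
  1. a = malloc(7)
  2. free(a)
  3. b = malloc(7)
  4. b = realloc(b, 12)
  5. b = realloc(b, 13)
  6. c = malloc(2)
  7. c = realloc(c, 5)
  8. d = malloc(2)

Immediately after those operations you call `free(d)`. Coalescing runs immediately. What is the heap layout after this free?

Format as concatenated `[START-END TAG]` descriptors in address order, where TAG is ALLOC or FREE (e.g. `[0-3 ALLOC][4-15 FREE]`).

Op 1: a = malloc(7) -> a = 0; heap: [0-6 ALLOC][7-33 FREE]
Op 2: free(a) -> (freed a); heap: [0-33 FREE]
Op 3: b = malloc(7) -> b = 0; heap: [0-6 ALLOC][7-33 FREE]
Op 4: b = realloc(b, 12) -> b = 0; heap: [0-11 ALLOC][12-33 FREE]
Op 5: b = realloc(b, 13) -> b = 0; heap: [0-12 ALLOC][13-33 FREE]
Op 6: c = malloc(2) -> c = 13; heap: [0-12 ALLOC][13-14 ALLOC][15-33 FREE]
Op 7: c = realloc(c, 5) -> c = 13; heap: [0-12 ALLOC][13-17 ALLOC][18-33 FREE]
Op 8: d = malloc(2) -> d = 18; heap: [0-12 ALLOC][13-17 ALLOC][18-19 ALLOC][20-33 FREE]
free(d): d = 18 -> block [18-19 ALLOC]; mark free, coalesce with adjacent free neighbors -> [0-12 ALLOC][13-17 ALLOC][18-33 FREE]

Answer: [0-12 ALLOC][13-17 ALLOC][18-33 FREE]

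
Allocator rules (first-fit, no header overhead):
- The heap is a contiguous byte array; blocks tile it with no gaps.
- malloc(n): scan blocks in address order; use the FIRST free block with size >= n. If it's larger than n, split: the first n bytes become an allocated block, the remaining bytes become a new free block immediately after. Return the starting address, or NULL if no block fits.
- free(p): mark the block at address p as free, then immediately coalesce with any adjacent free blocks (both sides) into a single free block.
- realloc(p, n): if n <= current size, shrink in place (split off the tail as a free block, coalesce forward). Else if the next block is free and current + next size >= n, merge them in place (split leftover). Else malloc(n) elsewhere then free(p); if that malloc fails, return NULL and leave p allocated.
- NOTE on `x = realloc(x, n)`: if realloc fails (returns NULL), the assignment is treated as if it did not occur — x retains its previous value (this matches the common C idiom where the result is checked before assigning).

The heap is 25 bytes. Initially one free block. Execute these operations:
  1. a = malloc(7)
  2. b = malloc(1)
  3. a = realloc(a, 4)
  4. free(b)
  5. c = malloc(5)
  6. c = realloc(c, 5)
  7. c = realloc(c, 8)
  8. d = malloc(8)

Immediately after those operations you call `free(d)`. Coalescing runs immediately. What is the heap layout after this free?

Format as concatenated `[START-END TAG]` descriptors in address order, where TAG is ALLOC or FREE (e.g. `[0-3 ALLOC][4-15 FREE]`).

Answer: [0-3 ALLOC][4-11 ALLOC][12-24 FREE]

Derivation:
Op 1: a = malloc(7) -> a = 0; heap: [0-6 ALLOC][7-24 FREE]
Op 2: b = malloc(1) -> b = 7; heap: [0-6 ALLOC][7-7 ALLOC][8-24 FREE]
Op 3: a = realloc(a, 4) -> a = 0; heap: [0-3 ALLOC][4-6 FREE][7-7 ALLOC][8-24 FREE]
Op 4: free(b) -> (freed b); heap: [0-3 ALLOC][4-24 FREE]
Op 5: c = malloc(5) -> c = 4; heap: [0-3 ALLOC][4-8 ALLOC][9-24 FREE]
Op 6: c = realloc(c, 5) -> c = 4; heap: [0-3 ALLOC][4-8 ALLOC][9-24 FREE]
Op 7: c = realloc(c, 8) -> c = 4; heap: [0-3 ALLOC][4-11 ALLOC][12-24 FREE]
Op 8: d = malloc(8) -> d = 12; heap: [0-3 ALLOC][4-11 ALLOC][12-19 ALLOC][20-24 FREE]
free(d): d = 12 -> block [12-19 ALLOC]; mark free, coalesce with adjacent free neighbors -> [0-3 ALLOC][4-11 ALLOC][12-24 FREE]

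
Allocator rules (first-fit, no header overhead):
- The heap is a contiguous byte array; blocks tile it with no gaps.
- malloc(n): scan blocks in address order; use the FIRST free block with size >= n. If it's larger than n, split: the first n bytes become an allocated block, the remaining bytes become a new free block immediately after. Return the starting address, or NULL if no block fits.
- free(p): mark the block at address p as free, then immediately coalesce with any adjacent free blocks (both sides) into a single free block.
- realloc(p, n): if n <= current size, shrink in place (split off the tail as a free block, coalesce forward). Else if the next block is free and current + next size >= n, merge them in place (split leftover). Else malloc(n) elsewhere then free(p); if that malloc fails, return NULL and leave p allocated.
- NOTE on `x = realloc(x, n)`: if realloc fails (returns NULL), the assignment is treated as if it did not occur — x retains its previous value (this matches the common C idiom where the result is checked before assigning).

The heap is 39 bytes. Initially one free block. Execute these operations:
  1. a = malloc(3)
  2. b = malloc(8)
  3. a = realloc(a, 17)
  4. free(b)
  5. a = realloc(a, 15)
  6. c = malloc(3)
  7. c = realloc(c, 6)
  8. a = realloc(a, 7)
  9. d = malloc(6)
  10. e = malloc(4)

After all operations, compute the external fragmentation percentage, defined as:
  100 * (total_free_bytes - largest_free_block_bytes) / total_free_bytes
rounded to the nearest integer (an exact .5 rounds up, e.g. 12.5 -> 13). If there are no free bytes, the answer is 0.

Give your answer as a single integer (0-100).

Op 1: a = malloc(3) -> a = 0; heap: [0-2 ALLOC][3-38 FREE]
Op 2: b = malloc(8) -> b = 3; heap: [0-2 ALLOC][3-10 ALLOC][11-38 FREE]
Op 3: a = realloc(a, 17) -> a = 11; heap: [0-2 FREE][3-10 ALLOC][11-27 ALLOC][28-38 FREE]
Op 4: free(b) -> (freed b); heap: [0-10 FREE][11-27 ALLOC][28-38 FREE]
Op 5: a = realloc(a, 15) -> a = 11; heap: [0-10 FREE][11-25 ALLOC][26-38 FREE]
Op 6: c = malloc(3) -> c = 0; heap: [0-2 ALLOC][3-10 FREE][11-25 ALLOC][26-38 FREE]
Op 7: c = realloc(c, 6) -> c = 0; heap: [0-5 ALLOC][6-10 FREE][11-25 ALLOC][26-38 FREE]
Op 8: a = realloc(a, 7) -> a = 11; heap: [0-5 ALLOC][6-10 FREE][11-17 ALLOC][18-38 FREE]
Op 9: d = malloc(6) -> d = 18; heap: [0-5 ALLOC][6-10 FREE][11-17 ALLOC][18-23 ALLOC][24-38 FREE]
Op 10: e = malloc(4) -> e = 6; heap: [0-5 ALLOC][6-9 ALLOC][10-10 FREE][11-17 ALLOC][18-23 ALLOC][24-38 FREE]
Free blocks: [1 15] total_free=16 largest=15 -> 100*(16-15)/16 = 100/16 = 6.25 -> rounds to 6

Answer: 6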